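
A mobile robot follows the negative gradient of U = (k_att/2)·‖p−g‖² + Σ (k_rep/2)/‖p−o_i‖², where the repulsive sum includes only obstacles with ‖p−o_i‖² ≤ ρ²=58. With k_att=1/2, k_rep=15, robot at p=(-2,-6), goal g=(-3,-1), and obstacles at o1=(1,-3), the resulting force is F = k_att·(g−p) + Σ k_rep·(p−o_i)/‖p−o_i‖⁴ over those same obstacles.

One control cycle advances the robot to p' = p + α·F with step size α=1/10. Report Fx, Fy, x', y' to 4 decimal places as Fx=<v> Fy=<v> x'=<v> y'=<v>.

F_att = 1/2·(g−p) = 1/2·(-1,5) = (-0.5000,2.5000)
o1: d²=18 ≤ ρ²=58; F_rep = 15·(-3,-3)/18² = (-0.1389,-0.1389)
F = F_att + ΣF_rep = (-0.6389,2.3611)
p' = p + 1/10·F = (-2.0639,-5.7639)

Fx=-0.6389 Fy=2.3611 x'=-2.0639 y'=-5.7639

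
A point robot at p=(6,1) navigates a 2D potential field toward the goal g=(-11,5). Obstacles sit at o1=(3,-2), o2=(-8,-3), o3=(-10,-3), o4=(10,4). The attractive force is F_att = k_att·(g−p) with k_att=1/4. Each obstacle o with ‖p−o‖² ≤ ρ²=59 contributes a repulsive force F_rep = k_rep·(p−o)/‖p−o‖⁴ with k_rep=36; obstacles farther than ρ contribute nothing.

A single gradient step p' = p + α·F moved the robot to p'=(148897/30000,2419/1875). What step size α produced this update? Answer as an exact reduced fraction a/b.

F_att = 1/4·(g−p) = 1/4·(-17,4) = (-4.2500,1.0000)
o1: d²=18 ≤ ρ²=59; F_rep = 36·(3,3)/18² = (0.3333,0.3333)
o2: d²=212 > ρ²=59 → inactive
o3: d²=272 > ρ²=59 → inactive
o4: d²=25 ≤ ρ²=59; F_rep = 36·(-4,-3)/25² = (-0.2304,-0.1728)
F = F_att + ΣF_rep = (-4.1471,1.1605)
Δp = p'−p = (-1.0368,0.2901); α = Δx/Fx = (-31103/30000) / (-31103/7500) = 1/4
check: Δy/Fy = (544/1875) / (2176/1875) = 1/4 ✓

α = 1/4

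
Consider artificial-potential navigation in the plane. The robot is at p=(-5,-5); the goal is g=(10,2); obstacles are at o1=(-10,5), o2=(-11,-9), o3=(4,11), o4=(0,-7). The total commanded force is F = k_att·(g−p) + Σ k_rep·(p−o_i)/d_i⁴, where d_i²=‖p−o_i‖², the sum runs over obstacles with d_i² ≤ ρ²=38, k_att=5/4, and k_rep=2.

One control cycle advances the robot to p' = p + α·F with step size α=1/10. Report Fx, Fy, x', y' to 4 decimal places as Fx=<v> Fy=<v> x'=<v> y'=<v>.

Fx=18.7381 Fy=8.7548 x'=-3.1262 y'=-4.1245

F_att = 5/4·(g−p) = 5/4·(15,7) = (18.7500,8.7500)
o1: d²=125 > ρ²=38 → inactive
o2: d²=52 > ρ²=38 → inactive
o3: d²=337 > ρ²=38 → inactive
o4: d²=29 ≤ ρ²=38; F_rep = 2·(-5,2)/29² = (-0.0119,0.0048)
F = F_att + ΣF_rep = (18.7381,8.7548)
p' = p + 1/10·F = (-3.1262,-4.1245)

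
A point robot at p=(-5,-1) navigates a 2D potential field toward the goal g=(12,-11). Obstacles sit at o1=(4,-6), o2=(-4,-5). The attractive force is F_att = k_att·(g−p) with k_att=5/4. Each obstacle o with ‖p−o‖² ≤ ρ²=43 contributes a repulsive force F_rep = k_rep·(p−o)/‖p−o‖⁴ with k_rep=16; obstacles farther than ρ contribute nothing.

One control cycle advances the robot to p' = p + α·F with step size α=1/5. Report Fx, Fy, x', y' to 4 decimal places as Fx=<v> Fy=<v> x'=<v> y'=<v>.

F_att = 5/4·(g−p) = 5/4·(17,-10) = (21.2500,-12.5000)
o1: d²=106 > ρ²=43 → inactive
o2: d²=17 ≤ ρ²=43; F_rep = 16·(-1,4)/17² = (-0.0554,0.2215)
F = F_att + ΣF_rep = (21.1946,-12.2785)
p' = p + 1/5·F = (-0.7611,-3.4557)

Fx=21.1946 Fy=-12.2785 x'=-0.7611 y'=-3.4557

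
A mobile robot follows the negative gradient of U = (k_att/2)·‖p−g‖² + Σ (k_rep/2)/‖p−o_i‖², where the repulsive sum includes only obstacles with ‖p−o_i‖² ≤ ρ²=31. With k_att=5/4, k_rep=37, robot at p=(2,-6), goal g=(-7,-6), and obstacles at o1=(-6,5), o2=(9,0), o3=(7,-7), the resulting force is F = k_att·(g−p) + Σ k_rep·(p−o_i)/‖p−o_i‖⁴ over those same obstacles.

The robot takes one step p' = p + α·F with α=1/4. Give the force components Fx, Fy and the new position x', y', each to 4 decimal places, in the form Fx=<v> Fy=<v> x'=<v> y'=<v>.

Fx=-11.5237 Fy=0.0547 x'=-0.8809 y'=-5.9863

F_att = 5/4·(g−p) = 5/4·(-9,0) = (-11.2500,0.0000)
o1: d²=185 > ρ²=31 → inactive
o2: d²=85 > ρ²=31 → inactive
o3: d²=26 ≤ ρ²=31; F_rep = 37·(-5,1)/26² = (-0.2737,0.0547)
F = F_att + ΣF_rep = (-11.5237,0.0547)
p' = p + 1/4·F = (-0.8809,-5.9863)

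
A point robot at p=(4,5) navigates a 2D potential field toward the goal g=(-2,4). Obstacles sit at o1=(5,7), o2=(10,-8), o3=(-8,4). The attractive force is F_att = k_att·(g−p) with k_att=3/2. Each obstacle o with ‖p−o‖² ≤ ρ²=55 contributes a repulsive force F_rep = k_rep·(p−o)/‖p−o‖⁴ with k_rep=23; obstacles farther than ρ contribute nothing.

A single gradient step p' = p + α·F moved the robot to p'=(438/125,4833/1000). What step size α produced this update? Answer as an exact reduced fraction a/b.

α = 1/20

F_att = 3/2·(g−p) = 3/2·(-6,-1) = (-9.0000,-1.5000)
o1: d²=5 ≤ ρ²=55; F_rep = 23·(-1,-2)/5² = (-0.9200,-1.8400)
o2: d²=205 > ρ²=55 → inactive
o3: d²=145 > ρ²=55 → inactive
F = F_att + ΣF_rep = (-9.9200,-3.3400)
Δp = p'−p = (-0.4960,-0.1670); α = Δx/Fx = (-62/125) / (-248/25) = 1/20
check: Δy/Fy = (-167/1000) / (-167/50) = 1/20 ✓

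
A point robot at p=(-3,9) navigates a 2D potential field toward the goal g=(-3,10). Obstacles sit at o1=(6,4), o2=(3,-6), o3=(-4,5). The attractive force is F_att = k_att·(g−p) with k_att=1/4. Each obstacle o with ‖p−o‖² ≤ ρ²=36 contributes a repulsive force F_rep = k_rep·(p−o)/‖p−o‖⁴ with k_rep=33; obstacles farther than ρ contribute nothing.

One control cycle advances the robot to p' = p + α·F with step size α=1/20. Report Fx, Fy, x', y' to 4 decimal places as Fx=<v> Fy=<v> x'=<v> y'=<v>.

Fx=0.1142 Fy=0.7067 x'=-2.9943 y'=9.0353

F_att = 1/4·(g−p) = 1/4·(0,1) = (0.0000,0.2500)
o1: d²=106 > ρ²=36 → inactive
o2: d²=261 > ρ²=36 → inactive
o3: d²=17 ≤ ρ²=36; F_rep = 33·(1,4)/17² = (0.1142,0.4567)
F = F_att + ΣF_rep = (0.1142,0.7067)
p' = p + 1/20·F = (-2.9943,9.0353)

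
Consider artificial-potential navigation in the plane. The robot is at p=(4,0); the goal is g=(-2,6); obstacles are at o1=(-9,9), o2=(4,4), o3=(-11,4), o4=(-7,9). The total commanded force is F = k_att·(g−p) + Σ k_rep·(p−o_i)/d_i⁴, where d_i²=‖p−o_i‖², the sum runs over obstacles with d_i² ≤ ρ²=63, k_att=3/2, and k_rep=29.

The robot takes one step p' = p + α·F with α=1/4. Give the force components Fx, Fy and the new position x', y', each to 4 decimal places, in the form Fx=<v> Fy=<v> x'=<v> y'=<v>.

F_att = 3/2·(g−p) = 3/2·(-6,6) = (-9.0000,9.0000)
o1: d²=250 > ρ²=63 → inactive
o2: d²=16 ≤ ρ²=63; F_rep = 29·(0,-4)/16² = (0.0000,-0.4531)
o3: d²=241 > ρ²=63 → inactive
o4: d²=202 > ρ²=63 → inactive
F = F_att + ΣF_rep = (-9.0000,8.5469)
p' = p + 1/4·F = (1.7500,2.1367)

Fx=-9.0000 Fy=8.5469 x'=1.7500 y'=2.1367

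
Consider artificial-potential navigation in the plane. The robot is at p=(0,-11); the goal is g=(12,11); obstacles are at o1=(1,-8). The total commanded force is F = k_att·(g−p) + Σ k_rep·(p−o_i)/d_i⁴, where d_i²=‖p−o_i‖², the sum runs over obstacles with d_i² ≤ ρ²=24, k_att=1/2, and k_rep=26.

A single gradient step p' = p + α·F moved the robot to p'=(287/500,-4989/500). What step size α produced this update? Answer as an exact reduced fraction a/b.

α = 1/10

F_att = 1/2·(g−p) = 1/2·(12,22) = (6.0000,11.0000)
o1: d²=10 ≤ ρ²=24; F_rep = 26·(-1,-3)/10² = (-0.2600,-0.7800)
F = F_att + ΣF_rep = (5.7400,10.2200)
Δp = p'−p = (0.5740,1.0220); α = Δx/Fx = (287/500) / (287/50) = 1/10
check: Δy/Fy = (511/500) / (511/50) = 1/10 ✓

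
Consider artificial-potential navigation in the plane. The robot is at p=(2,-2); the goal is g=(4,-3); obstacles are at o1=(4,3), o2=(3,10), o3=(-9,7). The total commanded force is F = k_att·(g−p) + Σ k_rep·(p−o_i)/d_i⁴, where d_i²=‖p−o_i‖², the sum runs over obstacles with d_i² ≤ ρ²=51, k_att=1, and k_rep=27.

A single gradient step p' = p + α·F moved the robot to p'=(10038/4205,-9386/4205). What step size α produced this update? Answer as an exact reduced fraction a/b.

F_att = 1·(g−p) = 1·(2,-1) = (2.0000,-1.0000)
o1: d²=29 ≤ ρ²=51; F_rep = 27·(-2,-5)/29² = (-0.0642,-0.1605)
o2: d²=145 > ρ²=51 → inactive
o3: d²=202 > ρ²=51 → inactive
F = F_att + ΣF_rep = (1.9358,-1.1605)
Δp = p'−p = (0.3872,-0.2321); α = Δx/Fx = (1628/4205) / (1628/841) = 1/5
check: Δy/Fy = (-976/4205) / (-976/841) = 1/5 ✓

α = 1/5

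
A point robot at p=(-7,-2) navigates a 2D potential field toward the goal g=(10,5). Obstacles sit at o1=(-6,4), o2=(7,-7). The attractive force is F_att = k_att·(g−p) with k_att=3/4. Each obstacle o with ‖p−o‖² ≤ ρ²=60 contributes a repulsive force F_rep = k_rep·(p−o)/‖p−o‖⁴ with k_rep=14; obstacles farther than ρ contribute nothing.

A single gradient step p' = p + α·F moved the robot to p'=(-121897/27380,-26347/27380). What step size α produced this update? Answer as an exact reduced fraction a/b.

α = 1/5

F_att = 3/4·(g−p) = 3/4·(17,7) = (12.7500,5.2500)
o1: d²=37 ≤ ρ²=60; F_rep = 14·(-1,-6)/37² = (-0.0102,-0.0614)
o2: d²=221 > ρ²=60 → inactive
F = F_att + ΣF_rep = (12.7398,5.1886)
Δp = p'−p = (2.5480,1.0377); α = Δx/Fx = (69763/27380) / (69763/5476) = 1/5
check: Δy/Fy = (28413/27380) / (28413/5476) = 1/5 ✓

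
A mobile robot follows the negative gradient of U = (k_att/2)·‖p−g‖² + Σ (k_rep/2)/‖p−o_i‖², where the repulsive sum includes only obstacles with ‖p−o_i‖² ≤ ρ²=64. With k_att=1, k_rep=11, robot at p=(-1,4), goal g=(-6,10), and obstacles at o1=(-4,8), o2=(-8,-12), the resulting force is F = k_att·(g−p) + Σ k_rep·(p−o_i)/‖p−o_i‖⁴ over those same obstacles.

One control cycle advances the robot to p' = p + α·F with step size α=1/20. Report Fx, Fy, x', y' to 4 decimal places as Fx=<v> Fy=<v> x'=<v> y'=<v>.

Fx=-4.9472 Fy=5.9296 x'=-1.2474 y'=4.2965

F_att = 1·(g−p) = 1·(-5,6) = (-5.0000,6.0000)
o1: d²=25 ≤ ρ²=64; F_rep = 11·(3,-4)/25² = (0.0528,-0.0704)
o2: d²=305 > ρ²=64 → inactive
F = F_att + ΣF_rep = (-4.9472,5.9296)
p' = p + 1/20·F = (-1.2474,4.2965)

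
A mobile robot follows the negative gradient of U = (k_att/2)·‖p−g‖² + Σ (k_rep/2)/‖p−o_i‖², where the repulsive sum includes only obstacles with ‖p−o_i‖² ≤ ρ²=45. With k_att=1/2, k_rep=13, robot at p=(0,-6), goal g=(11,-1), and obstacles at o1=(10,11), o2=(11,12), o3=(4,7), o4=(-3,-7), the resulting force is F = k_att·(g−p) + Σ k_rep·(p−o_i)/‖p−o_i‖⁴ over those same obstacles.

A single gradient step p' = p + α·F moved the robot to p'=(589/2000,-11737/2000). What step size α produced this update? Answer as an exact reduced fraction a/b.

F_att = 1/2·(g−p) = 1/2·(11,5) = (5.5000,2.5000)
o1: d²=389 > ρ²=45 → inactive
o2: d²=445 > ρ²=45 → inactive
o3: d²=185 > ρ²=45 → inactive
o4: d²=10 ≤ ρ²=45; F_rep = 13·(3,1)/10² = (0.3900,0.1300)
F = F_att + ΣF_rep = (5.8900,2.6300)
Δp = p'−p = (0.2945,0.1315); α = Δx/Fx = (589/2000) / (589/100) = 1/20
check: Δy/Fy = (263/2000) / (263/100) = 1/20 ✓

α = 1/20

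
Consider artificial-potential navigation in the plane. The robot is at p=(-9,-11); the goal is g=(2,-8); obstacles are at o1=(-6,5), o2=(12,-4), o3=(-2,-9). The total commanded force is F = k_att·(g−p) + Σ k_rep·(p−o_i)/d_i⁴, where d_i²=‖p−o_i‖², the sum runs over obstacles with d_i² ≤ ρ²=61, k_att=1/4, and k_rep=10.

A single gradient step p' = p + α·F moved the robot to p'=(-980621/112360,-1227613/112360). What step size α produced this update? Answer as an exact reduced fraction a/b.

F_att = 1/4·(g−p) = 1/4·(11,3) = (2.7500,0.7500)
o1: d²=265 > ρ²=61 → inactive
o2: d²=490 > ρ²=61 → inactive
o3: d²=53 ≤ ρ²=61; F_rep = 10·(-7,-2)/53² = (-0.0249,-0.0071)
F = F_att + ΣF_rep = (2.7251,0.7429)
Δp = p'−p = (0.2725,0.0743); α = Δx/Fx = (30619/112360) / (30619/11236) = 1/10
check: Δy/Fy = (8347/112360) / (8347/11236) = 1/10 ✓

α = 1/10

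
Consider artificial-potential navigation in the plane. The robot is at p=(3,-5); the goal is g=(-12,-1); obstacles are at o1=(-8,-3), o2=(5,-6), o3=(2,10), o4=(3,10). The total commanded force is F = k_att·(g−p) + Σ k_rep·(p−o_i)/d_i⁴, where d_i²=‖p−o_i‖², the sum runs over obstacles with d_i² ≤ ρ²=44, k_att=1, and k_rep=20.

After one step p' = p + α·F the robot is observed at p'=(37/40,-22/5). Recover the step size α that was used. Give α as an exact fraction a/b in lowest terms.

F_att = 1·(g−p) = 1·(-15,4) = (-15.0000,4.0000)
o1: d²=125 > ρ²=44 → inactive
o2: d²=5 ≤ ρ²=44; F_rep = 20·(-2,1)/5² = (-1.6000,0.8000)
o3: d²=226 > ρ²=44 → inactive
o4: d²=225 > ρ²=44 → inactive
F = F_att + ΣF_rep = (-16.6000,4.8000)
Δp = p'−p = (-2.0750,0.6000); α = Δx/Fx = (-83/40) / (-83/5) = 1/8
check: Δy/Fy = (3/5) / (24/5) = 1/8 ✓

α = 1/8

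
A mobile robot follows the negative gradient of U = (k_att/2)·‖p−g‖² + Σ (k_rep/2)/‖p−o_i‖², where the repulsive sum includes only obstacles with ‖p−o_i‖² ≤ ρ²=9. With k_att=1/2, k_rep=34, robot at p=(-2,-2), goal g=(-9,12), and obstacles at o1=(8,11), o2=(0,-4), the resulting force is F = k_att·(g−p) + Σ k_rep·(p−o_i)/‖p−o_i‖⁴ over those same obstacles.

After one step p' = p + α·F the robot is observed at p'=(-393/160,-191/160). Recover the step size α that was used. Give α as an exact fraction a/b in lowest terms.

F_att = 1/2·(g−p) = 1/2·(-7,14) = (-3.5000,7.0000)
o1: d²=269 > ρ²=9 → inactive
o2: d²=8 ≤ ρ²=9; F_rep = 34·(-2,2)/8² = (-1.0625,1.0625)
F = F_att + ΣF_rep = (-4.5625,8.0625)
Δp = p'−p = (-0.4562,0.8063); α = Δx/Fx = (-73/160) / (-73/16) = 1/10
check: Δy/Fy = (129/160) / (129/16) = 1/10 ✓

α = 1/10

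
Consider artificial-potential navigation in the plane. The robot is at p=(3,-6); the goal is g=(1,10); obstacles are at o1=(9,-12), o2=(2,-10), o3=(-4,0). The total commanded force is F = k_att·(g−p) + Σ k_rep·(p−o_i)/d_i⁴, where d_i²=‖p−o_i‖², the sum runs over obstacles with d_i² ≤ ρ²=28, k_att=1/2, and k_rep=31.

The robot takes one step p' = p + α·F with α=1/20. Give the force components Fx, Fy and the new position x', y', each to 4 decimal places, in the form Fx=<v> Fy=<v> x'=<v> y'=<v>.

Fx=-0.8927 Fy=8.4291 x'=2.9554 y'=-5.5785

F_att = 1/2·(g−p) = 1/2·(-2,16) = (-1.0000,8.0000)
o1: d²=72 > ρ²=28 → inactive
o2: d²=17 ≤ ρ²=28; F_rep = 31·(1,4)/17² = (0.1073,0.4291)
o3: d²=85 > ρ²=28 → inactive
F = F_att + ΣF_rep = (-0.8927,8.4291)
p' = p + 1/20·F = (2.9554,-5.5785)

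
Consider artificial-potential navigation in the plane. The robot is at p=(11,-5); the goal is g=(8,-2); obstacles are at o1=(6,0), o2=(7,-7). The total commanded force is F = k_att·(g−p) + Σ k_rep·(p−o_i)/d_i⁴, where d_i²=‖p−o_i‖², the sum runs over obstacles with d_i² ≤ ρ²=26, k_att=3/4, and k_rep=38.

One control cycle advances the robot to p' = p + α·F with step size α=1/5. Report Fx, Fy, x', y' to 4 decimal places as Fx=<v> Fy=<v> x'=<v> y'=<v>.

Fx=-1.8700 Fy=2.4400 x'=10.6260 y'=-4.5120

F_att = 3/4·(g−p) = 3/4·(-3,3) = (-2.2500,2.2500)
o1: d²=50 > ρ²=26 → inactive
o2: d²=20 ≤ ρ²=26; F_rep = 38·(4,2)/20² = (0.3800,0.1900)
F = F_att + ΣF_rep = (-1.8700,2.4400)
p' = p + 1/5·F = (10.6260,-4.5120)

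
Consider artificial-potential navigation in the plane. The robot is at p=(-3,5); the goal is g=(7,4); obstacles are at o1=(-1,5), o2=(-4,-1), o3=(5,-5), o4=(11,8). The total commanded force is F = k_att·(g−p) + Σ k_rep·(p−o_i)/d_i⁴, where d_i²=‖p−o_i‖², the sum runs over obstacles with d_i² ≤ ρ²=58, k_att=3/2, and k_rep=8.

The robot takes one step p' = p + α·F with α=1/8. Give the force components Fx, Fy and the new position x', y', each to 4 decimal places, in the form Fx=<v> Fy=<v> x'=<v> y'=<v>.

F_att = 3/2·(g−p) = 3/2·(10,-1) = (15.0000,-1.5000)
o1: d²=4 ≤ ρ²=58; F_rep = 8·(-2,0)/4² = (-1.0000,0.0000)
o2: d²=37 ≤ ρ²=58; F_rep = 8·(1,6)/37² = (0.0058,0.0351)
o3: d²=164 > ρ²=58 → inactive
o4: d²=205 > ρ²=58 → inactive
F = F_att + ΣF_rep = (14.0058,-1.4649)
p' = p + 1/8·F = (-1.2493,4.8169)

Fx=14.0058 Fy=-1.4649 x'=-1.2493 y'=4.8169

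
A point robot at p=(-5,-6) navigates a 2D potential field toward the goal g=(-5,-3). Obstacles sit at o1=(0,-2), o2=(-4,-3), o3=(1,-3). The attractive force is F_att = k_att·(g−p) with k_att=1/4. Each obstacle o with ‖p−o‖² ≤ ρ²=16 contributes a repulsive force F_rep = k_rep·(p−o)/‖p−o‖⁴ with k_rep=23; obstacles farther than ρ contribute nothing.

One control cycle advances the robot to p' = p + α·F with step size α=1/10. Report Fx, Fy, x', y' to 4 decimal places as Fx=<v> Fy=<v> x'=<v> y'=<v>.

Fx=-0.2300 Fy=0.0600 x'=-5.0230 y'=-5.9940

F_att = 1/4·(g−p) = 1/4·(0,3) = (0.0000,0.7500)
o1: d²=41 > ρ²=16 → inactive
o2: d²=10 ≤ ρ²=16; F_rep = 23·(-1,-3)/10² = (-0.2300,-0.6900)
o3: d²=45 > ρ²=16 → inactive
F = F_att + ΣF_rep = (-0.2300,0.0600)
p' = p + 1/10·F = (-5.0230,-5.9940)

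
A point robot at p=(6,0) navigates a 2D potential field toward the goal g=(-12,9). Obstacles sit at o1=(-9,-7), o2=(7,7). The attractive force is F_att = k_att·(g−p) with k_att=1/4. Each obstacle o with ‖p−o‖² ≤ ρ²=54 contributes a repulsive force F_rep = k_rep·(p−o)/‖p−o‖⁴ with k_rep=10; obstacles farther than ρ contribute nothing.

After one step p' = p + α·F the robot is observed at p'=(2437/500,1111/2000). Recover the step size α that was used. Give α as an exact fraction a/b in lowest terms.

F_att = 1/4·(g−p) = 1/4·(-18,9) = (-4.5000,2.2500)
o1: d²=274 > ρ²=54 → inactive
o2: d²=50 ≤ ρ²=54; F_rep = 10·(-1,-7)/50² = (-0.0040,-0.0280)
F = F_att + ΣF_rep = (-4.5040,2.2220)
Δp = p'−p = (-1.1260,0.5555); α = Δx/Fx = (-563/500) / (-563/125) = 1/4
check: Δy/Fy = (1111/2000) / (1111/500) = 1/4 ✓

α = 1/4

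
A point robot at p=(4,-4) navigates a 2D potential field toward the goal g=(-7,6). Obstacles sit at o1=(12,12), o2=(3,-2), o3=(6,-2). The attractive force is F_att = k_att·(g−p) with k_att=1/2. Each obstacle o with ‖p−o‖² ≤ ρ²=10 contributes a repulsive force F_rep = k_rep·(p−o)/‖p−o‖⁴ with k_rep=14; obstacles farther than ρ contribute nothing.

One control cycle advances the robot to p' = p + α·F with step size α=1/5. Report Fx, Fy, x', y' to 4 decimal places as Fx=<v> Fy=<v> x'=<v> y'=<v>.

Fx=-5.3775 Fy=3.4425 x'=2.9245 y'=-3.3115

F_att = 1/2·(g−p) = 1/2·(-11,10) = (-5.5000,5.0000)
o1: d²=320 > ρ²=10 → inactive
o2: d²=5 ≤ ρ²=10; F_rep = 14·(1,-2)/5² = (0.5600,-1.1200)
o3: d²=8 ≤ ρ²=10; F_rep = 14·(-2,-2)/8² = (-0.4375,-0.4375)
F = F_att + ΣF_rep = (-5.3775,3.4425)
p' = p + 1/5·F = (2.9245,-3.3115)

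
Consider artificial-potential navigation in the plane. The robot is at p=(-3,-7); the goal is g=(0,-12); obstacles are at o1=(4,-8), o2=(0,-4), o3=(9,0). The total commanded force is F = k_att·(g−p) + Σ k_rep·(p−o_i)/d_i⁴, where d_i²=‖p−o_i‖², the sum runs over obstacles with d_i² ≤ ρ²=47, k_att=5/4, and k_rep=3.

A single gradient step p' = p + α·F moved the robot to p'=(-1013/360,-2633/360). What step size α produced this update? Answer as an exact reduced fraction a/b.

F_att = 5/4·(g−p) = 5/4·(3,-5) = (3.7500,-6.2500)
o1: d²=50 > ρ²=47 → inactive
o2: d²=18 ≤ ρ²=47; F_rep = 3·(-3,-3)/18² = (-0.0278,-0.0278)
o3: d²=193 > ρ²=47 → inactive
F = F_att + ΣF_rep = (3.7222,-6.2778)
Δp = p'−p = (0.1861,-0.3139); α = Δx/Fx = (67/360) / (67/18) = 1/20
check: Δy/Fy = (-113/360) / (-113/18) = 1/20 ✓

α = 1/20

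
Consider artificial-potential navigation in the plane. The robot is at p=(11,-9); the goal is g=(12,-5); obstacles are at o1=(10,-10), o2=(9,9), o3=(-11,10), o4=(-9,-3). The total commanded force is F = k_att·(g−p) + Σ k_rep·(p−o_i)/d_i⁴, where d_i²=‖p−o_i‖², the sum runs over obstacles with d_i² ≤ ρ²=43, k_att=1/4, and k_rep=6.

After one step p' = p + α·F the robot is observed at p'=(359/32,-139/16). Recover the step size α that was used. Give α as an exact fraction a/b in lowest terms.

F_att = 1/4·(g−p) = 1/4·(1,4) = (0.2500,1.0000)
o1: d²=2 ≤ ρ²=43; F_rep = 6·(1,1)/2² = (1.5000,1.5000)
o2: d²=328 > ρ²=43 → inactive
o3: d²=845 > ρ²=43 → inactive
o4: d²=436 > ρ²=43 → inactive
F = F_att + ΣF_rep = (1.7500,2.5000)
Δp = p'−p = (0.2188,0.3125); α = Δx/Fx = (7/32) / (7/4) = 1/8
check: Δy/Fy = (5/16) / (5/2) = 1/8 ✓

α = 1/8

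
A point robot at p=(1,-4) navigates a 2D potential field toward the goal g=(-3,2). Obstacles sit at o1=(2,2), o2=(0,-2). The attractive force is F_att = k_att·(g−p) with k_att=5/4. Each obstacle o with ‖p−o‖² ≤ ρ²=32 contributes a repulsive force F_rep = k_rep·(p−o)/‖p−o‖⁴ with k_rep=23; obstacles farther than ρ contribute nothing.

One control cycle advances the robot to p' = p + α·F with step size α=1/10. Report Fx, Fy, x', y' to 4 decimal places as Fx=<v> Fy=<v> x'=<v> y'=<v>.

F_att = 5/4·(g−p) = 5/4·(-4,6) = (-5.0000,7.5000)
o1: d²=37 > ρ²=32 → inactive
o2: d²=5 ≤ ρ²=32; F_rep = 23·(1,-2)/5² = (0.9200,-1.8400)
F = F_att + ΣF_rep = (-4.0800,5.6600)
p' = p + 1/10·F = (0.5920,-3.4340)

Fx=-4.0800 Fy=5.6600 x'=0.5920 y'=-3.4340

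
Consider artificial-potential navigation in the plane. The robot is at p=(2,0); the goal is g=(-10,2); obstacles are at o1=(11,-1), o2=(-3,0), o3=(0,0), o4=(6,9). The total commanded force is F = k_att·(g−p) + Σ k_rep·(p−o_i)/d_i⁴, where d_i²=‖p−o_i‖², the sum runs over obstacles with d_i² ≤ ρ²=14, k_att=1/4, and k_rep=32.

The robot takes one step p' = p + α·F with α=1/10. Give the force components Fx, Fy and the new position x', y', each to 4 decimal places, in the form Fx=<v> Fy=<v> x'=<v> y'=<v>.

F_att = 1/4·(g−p) = 1/4·(-12,2) = (-3.0000,0.5000)
o1: d²=82 > ρ²=14 → inactive
o2: d²=25 > ρ²=14 → inactive
o3: d²=4 ≤ ρ²=14; F_rep = 32·(2,0)/4² = (4.0000,0.0000)
o4: d²=97 > ρ²=14 → inactive
F = F_att + ΣF_rep = (1.0000,0.5000)
p' = p + 1/10·F = (2.1000,0.0500)

Fx=1.0000 Fy=0.5000 x'=2.1000 y'=0.0500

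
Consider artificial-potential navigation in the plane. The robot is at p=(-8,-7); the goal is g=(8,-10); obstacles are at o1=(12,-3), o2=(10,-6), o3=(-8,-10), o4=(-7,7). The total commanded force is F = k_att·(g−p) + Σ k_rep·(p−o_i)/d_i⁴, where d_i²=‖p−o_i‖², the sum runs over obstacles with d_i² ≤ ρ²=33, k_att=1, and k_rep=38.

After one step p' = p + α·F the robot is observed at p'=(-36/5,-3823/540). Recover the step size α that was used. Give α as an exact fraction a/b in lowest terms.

F_att = 1·(g−p) = 1·(16,-3) = (16.0000,-3.0000)
o1: d²=416 > ρ²=33 → inactive
o2: d²=325 > ρ²=33 → inactive
o3: d²=9 ≤ ρ²=33; F_rep = 38·(0,3)/9² = (0.0000,1.4074)
o4: d²=197 > ρ²=33 → inactive
F = F_att + ΣF_rep = (16.0000,-1.5926)
Δp = p'−p = (0.8000,-0.0796); α = Δx/Fx = (4/5) / (16) = 1/20
check: Δy/Fy = (-43/540) / (-43/27) = 1/20 ✓

α = 1/20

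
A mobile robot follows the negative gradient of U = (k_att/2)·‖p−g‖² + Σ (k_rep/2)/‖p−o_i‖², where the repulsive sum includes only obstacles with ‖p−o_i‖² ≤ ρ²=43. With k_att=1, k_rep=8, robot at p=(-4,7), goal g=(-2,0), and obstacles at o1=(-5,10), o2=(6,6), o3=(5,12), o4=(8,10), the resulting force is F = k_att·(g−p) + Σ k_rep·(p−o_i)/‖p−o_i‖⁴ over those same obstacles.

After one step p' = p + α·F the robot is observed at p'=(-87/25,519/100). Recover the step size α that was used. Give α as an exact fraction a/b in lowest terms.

F_att = 1·(g−p) = 1·(2,-7) = (2.0000,-7.0000)
o1: d²=10 ≤ ρ²=43; F_rep = 8·(1,-3)/10² = (0.0800,-0.2400)
o2: d²=101 > ρ²=43 → inactive
o3: d²=106 > ρ²=43 → inactive
o4: d²=153 > ρ²=43 → inactive
F = F_att + ΣF_rep = (2.0800,-7.2400)
Δp = p'−p = (0.5200,-1.8100); α = Δx/Fx = (13/25) / (52/25) = 1/4
check: Δy/Fy = (-181/100) / (-181/25) = 1/4 ✓

α = 1/4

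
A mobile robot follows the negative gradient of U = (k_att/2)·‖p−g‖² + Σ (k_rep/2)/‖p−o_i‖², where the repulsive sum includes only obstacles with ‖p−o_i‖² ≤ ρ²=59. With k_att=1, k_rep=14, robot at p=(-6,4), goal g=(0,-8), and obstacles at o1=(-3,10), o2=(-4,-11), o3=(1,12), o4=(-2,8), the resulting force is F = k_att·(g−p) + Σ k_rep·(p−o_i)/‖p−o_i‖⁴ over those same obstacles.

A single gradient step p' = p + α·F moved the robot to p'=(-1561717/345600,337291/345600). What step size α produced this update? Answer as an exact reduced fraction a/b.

α = 1/4

F_att = 1·(g−p) = 1·(6,-12) = (6.0000,-12.0000)
o1: d²=45 ≤ ρ²=59; F_rep = 14·(-3,-6)/45² = (-0.0207,-0.0415)
o2: d²=229 > ρ²=59 → inactive
o3: d²=113 > ρ²=59 → inactive
o4: d²=32 ≤ ρ²=59; F_rep = 14·(-4,-4)/32² = (-0.0547,-0.0547)
F = F_att + ΣF_rep = (5.9246,-12.0962)
Δp = p'−p = (1.4811,-3.0240); α = Δx/Fx = (511883/345600) / (511883/86400) = 1/4
check: Δy/Fy = (-1045109/345600) / (-1045109/86400) = 1/4 ✓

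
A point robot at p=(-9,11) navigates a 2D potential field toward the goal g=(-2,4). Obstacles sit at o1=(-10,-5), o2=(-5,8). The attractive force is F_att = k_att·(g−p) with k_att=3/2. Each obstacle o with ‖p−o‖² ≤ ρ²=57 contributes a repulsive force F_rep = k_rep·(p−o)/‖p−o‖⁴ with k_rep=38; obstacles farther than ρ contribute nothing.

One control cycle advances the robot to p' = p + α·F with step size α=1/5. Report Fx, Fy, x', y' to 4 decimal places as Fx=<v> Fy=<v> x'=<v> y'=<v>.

F_att = 3/2·(g−p) = 3/2·(7,-7) = (10.5000,-10.5000)
o1: d²=257 > ρ²=57 → inactive
o2: d²=25 ≤ ρ²=57; F_rep = 38·(-4,3)/25² = (-0.2432,0.1824)
F = F_att + ΣF_rep = (10.2568,-10.3176)
p' = p + 1/5·F = (-6.9486,8.9365)

Fx=10.2568 Fy=-10.3176 x'=-6.9486 y'=8.9365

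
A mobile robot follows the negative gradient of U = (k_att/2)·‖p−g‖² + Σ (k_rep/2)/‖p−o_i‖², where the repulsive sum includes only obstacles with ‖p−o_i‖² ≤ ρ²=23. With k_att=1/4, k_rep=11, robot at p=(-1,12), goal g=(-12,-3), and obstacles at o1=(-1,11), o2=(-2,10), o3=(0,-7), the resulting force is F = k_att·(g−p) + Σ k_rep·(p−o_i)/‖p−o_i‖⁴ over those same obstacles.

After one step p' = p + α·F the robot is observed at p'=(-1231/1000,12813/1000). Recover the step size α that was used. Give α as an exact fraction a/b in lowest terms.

α = 1/10

F_att = 1/4·(g−p) = 1/4·(-11,-15) = (-2.7500,-3.7500)
o1: d²=1 ≤ ρ²=23; F_rep = 11·(0,1)/1² = (0.0000,11.0000)
o2: d²=5 ≤ ρ²=23; F_rep = 11·(1,2)/5² = (0.4400,0.8800)
o3: d²=362 > ρ²=23 → inactive
F = F_att + ΣF_rep = (-2.3100,8.1300)
Δp = p'−p = (-0.2310,0.8130); α = Δx/Fx = (-231/1000) / (-231/100) = 1/10
check: Δy/Fy = (813/1000) / (813/100) = 1/10 ✓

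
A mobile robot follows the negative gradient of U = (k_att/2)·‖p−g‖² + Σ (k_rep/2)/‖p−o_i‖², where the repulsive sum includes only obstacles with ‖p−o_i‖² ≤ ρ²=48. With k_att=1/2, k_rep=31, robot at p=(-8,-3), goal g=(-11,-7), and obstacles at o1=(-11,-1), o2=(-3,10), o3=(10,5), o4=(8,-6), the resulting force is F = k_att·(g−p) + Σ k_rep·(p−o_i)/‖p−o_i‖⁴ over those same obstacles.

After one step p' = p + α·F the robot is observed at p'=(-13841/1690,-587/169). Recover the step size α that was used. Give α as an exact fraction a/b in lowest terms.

F_att = 1/2·(g−p) = 1/2·(-3,-4) = (-1.5000,-2.0000)
o1: d²=13 ≤ ρ²=48; F_rep = 31·(3,-2)/13² = (0.5503,-0.3669)
o2: d²=194 > ρ²=48 → inactive
o3: d²=388 > ρ²=48 → inactive
o4: d²=265 > ρ²=48 → inactive
F = F_att + ΣF_rep = (-0.9497,-2.3669)
Δp = p'−p = (-0.1899,-0.4734); α = Δx/Fx = (-321/1690) / (-321/338) = 1/5
check: Δy/Fy = (-80/169) / (-400/169) = 1/5 ✓

α = 1/5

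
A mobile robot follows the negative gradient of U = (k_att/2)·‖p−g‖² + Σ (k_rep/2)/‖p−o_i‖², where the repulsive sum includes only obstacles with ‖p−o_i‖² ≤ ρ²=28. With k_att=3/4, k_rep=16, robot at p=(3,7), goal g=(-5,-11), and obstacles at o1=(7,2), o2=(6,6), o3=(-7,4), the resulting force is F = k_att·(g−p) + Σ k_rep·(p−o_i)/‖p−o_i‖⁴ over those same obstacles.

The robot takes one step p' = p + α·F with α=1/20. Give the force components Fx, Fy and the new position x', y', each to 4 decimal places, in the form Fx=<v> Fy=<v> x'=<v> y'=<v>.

F_att = 3/4·(g−p) = 3/4·(-8,-18) = (-6.0000,-13.5000)
o1: d²=41 > ρ²=28 → inactive
o2: d²=10 ≤ ρ²=28; F_rep = 16·(-3,1)/10² = (-0.4800,0.1600)
o3: d²=109 > ρ²=28 → inactive
F = F_att + ΣF_rep = (-6.4800,-13.3400)
p' = p + 1/20·F = (2.6760,6.3330)

Fx=-6.4800 Fy=-13.3400 x'=2.6760 y'=6.3330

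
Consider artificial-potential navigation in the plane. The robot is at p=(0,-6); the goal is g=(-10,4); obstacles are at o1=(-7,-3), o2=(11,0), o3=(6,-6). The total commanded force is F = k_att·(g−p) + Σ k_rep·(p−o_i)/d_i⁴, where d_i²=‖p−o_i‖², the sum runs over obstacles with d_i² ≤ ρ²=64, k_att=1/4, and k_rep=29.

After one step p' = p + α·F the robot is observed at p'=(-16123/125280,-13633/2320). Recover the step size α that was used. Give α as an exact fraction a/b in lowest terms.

α = 1/20

F_att = 1/4·(g−p) = 1/4·(-10,10) = (-2.5000,2.5000)
o1: d²=58 ≤ ρ²=64; F_rep = 29·(7,-3)/58² = (0.0603,-0.0259)
o2: d²=157 > ρ²=64 → inactive
o3: d²=36 ≤ ρ²=64; F_rep = 29·(-6,0)/36² = (-0.1343,0.0000)
F = F_att + ΣF_rep = (-2.5739,2.4741)
Δp = p'−p = (-0.1287,0.1237); α = Δx/Fx = (-16123/125280) / (-16123/6264) = 1/20
check: Δy/Fy = (287/2320) / (287/116) = 1/20 ✓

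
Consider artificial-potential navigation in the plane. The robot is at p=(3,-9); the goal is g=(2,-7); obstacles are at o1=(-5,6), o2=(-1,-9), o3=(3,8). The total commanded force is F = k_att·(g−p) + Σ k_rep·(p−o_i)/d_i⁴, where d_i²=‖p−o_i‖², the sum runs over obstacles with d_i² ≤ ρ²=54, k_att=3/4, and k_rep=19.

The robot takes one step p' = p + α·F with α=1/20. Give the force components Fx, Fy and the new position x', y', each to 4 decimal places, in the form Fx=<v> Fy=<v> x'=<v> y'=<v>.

Fx=-0.4531 Fy=1.5000 x'=2.9773 y'=-8.9250

F_att = 3/4·(g−p) = 3/4·(-1,2) = (-0.7500,1.5000)
o1: d²=289 > ρ²=54 → inactive
o2: d²=16 ≤ ρ²=54; F_rep = 19·(4,0)/16² = (0.2969,0.0000)
o3: d²=289 > ρ²=54 → inactive
F = F_att + ΣF_rep = (-0.4531,1.5000)
p' = p + 1/20·F = (2.9773,-8.9250)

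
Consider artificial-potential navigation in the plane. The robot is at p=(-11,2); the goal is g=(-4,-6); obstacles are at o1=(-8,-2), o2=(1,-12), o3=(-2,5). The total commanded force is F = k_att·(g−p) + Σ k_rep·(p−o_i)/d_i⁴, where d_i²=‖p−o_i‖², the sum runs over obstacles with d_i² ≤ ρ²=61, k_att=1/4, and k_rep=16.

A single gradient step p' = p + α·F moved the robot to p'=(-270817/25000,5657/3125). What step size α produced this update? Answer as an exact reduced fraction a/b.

α = 1/10

F_att = 1/4·(g−p) = 1/4·(7,-8) = (1.7500,-2.0000)
o1: d²=25 ≤ ρ²=61; F_rep = 16·(-3,4)/25² = (-0.0768,0.1024)
o2: d²=340 > ρ²=61 → inactive
o3: d²=90 > ρ²=61 → inactive
F = F_att + ΣF_rep = (1.6732,-1.8976)
Δp = p'−p = (0.1673,-0.1898); α = Δx/Fx = (4183/25000) / (4183/2500) = 1/10
check: Δy/Fy = (-593/3125) / (-1186/625) = 1/10 ✓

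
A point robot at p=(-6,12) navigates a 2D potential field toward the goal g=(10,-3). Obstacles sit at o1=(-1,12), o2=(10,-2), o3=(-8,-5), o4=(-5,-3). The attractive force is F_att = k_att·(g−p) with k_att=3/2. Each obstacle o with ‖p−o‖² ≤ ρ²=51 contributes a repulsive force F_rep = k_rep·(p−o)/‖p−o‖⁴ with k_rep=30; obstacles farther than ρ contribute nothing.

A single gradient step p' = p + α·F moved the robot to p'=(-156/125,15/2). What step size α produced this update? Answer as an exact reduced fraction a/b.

F_att = 3/2·(g−p) = 3/2·(16,-15) = (24.0000,-22.5000)
o1: d²=25 ≤ ρ²=51; F_rep = 30·(-5,0)/25² = (-0.2400,0.0000)
o2: d²=452 > ρ²=51 → inactive
o3: d²=293 > ρ²=51 → inactive
o4: d²=226 > ρ²=51 → inactive
F = F_att + ΣF_rep = (23.7600,-22.5000)
Δp = p'−p = (4.7520,-4.5000); α = Δx/Fx = (594/125) / (594/25) = 1/5
check: Δy/Fy = (-9/2) / (-45/2) = 1/5 ✓

α = 1/5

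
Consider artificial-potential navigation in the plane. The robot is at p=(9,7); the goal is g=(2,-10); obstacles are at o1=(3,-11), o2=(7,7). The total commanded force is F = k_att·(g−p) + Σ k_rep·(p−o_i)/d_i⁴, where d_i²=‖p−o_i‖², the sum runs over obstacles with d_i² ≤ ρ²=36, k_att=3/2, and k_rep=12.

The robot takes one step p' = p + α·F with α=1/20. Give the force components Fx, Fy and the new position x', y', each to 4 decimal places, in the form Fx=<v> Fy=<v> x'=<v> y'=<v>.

Fx=-9.0000 Fy=-25.5000 x'=8.5500 y'=5.7250

F_att = 3/2·(g−p) = 3/2·(-7,-17) = (-10.5000,-25.5000)
o1: d²=360 > ρ²=36 → inactive
o2: d²=4 ≤ ρ²=36; F_rep = 12·(2,0)/4² = (1.5000,0.0000)
F = F_att + ΣF_rep = (-9.0000,-25.5000)
p' = p + 1/20·F = (8.5500,5.7250)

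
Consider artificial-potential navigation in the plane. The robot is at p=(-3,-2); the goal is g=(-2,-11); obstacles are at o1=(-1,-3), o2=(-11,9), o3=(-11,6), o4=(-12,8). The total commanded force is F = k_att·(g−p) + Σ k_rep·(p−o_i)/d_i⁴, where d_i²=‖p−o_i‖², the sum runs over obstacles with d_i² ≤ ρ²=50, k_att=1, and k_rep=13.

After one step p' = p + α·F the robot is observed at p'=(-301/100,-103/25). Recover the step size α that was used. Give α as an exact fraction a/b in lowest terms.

F_att = 1·(g−p) = 1·(1,-9) = (1.0000,-9.0000)
o1: d²=5 ≤ ρ²=50; F_rep = 13·(-2,1)/5² = (-1.0400,0.5200)
o2: d²=185 > ρ²=50 → inactive
o3: d²=128 > ρ²=50 → inactive
o4: d²=181 > ρ²=50 → inactive
F = F_att + ΣF_rep = (-0.0400,-8.4800)
Δp = p'−p = (-0.0100,-2.1200); α = Δx/Fx = (-1/100) / (-1/25) = 1/4
check: Δy/Fy = (-53/25) / (-212/25) = 1/4 ✓

α = 1/4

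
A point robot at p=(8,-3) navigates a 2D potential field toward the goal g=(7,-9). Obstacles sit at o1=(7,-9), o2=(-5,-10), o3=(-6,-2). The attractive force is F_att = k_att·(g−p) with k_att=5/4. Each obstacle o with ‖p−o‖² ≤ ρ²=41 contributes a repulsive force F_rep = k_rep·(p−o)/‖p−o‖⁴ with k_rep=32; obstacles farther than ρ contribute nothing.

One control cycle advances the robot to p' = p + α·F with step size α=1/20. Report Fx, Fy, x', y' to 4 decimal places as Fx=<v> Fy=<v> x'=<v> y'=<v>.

Fx=-1.2266 Fy=-7.3598 x'=7.9387 y'=-3.3680

F_att = 5/4·(g−p) = 5/4·(-1,-6) = (-1.2500,-7.5000)
o1: d²=37 ≤ ρ²=41; F_rep = 32·(1,6)/37² = (0.0234,0.1402)
o2: d²=218 > ρ²=41 → inactive
o3: d²=197 > ρ²=41 → inactive
F = F_att + ΣF_rep = (-1.2266,-7.3598)
p' = p + 1/20·F = (7.9387,-3.3680)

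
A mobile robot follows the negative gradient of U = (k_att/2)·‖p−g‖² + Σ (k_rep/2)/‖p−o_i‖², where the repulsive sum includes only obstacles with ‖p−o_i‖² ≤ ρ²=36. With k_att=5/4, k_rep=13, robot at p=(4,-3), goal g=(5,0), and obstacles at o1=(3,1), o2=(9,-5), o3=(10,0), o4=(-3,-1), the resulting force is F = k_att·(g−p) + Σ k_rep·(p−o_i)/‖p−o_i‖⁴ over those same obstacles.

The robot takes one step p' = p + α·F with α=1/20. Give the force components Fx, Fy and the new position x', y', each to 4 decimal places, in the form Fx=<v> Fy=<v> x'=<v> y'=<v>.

F_att = 5/4·(g−p) = 5/4·(1,3) = (1.2500,3.7500)
o1: d²=17 ≤ ρ²=36; F_rep = 13·(1,-4)/17² = (0.0450,-0.1799)
o2: d²=29 ≤ ρ²=36; F_rep = 13·(-5,2)/29² = (-0.0773,0.0309)
o3: d²=45 > ρ²=36 → inactive
o4: d²=53 > ρ²=36 → inactive
F = F_att + ΣF_rep = (1.2177,3.6010)
p' = p + 1/20·F = (4.0609,-2.8200)

Fx=1.2177 Fy=3.6010 x'=4.0609 y'=-2.8200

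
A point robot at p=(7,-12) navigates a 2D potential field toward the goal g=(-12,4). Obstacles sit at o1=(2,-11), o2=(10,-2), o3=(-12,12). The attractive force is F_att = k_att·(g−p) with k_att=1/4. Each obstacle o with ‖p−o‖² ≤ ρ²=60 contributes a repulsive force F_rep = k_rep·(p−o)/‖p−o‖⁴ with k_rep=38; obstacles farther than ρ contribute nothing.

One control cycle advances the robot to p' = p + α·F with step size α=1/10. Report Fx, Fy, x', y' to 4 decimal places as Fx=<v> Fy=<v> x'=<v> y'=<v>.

F_att = 1/4·(g−p) = 1/4·(-19,16) = (-4.7500,4.0000)
o1: d²=26 ≤ ρ²=60; F_rep = 38·(5,-1)/26² = (0.2811,-0.0562)
o2: d²=109 > ρ²=60 → inactive
o3: d²=937 > ρ²=60 → inactive
F = F_att + ΣF_rep = (-4.4689,3.9438)
p' = p + 1/10·F = (6.5531,-11.6056)

Fx=-4.4689 Fy=3.9438 x'=6.5531 y'=-11.6056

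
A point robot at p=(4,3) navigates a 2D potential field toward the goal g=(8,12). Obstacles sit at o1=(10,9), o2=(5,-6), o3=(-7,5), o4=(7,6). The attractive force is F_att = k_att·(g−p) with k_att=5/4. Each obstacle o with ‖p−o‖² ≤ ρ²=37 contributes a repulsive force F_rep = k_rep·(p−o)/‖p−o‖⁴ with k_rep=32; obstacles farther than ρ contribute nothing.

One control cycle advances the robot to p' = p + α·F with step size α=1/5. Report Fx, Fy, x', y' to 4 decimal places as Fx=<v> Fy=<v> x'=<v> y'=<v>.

Fx=4.7037 Fy=10.9537 x'=4.9407 y'=5.1907

F_att = 5/4·(g−p) = 5/4·(4,9) = (5.0000,11.2500)
o1: d²=72 > ρ²=37 → inactive
o2: d²=82 > ρ²=37 → inactive
o3: d²=125 > ρ²=37 → inactive
o4: d²=18 ≤ ρ²=37; F_rep = 32·(-3,-3)/18² = (-0.2963,-0.2963)
F = F_att + ΣF_rep = (4.7037,10.9537)
p' = p + 1/5·F = (4.9407,5.1907)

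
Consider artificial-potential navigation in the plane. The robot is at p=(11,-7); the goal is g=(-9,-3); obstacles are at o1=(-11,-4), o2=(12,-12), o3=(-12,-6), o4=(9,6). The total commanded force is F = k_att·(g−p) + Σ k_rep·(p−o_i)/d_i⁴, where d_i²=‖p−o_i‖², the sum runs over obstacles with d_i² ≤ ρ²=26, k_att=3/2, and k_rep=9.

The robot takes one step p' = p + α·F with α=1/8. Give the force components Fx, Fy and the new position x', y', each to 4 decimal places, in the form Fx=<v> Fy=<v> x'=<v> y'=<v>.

F_att = 3/2·(g−p) = 3/2·(-20,4) = (-30.0000,6.0000)
o1: d²=493 > ρ²=26 → inactive
o2: d²=26 ≤ ρ²=26; F_rep = 9·(-1,5)/26² = (-0.0133,0.0666)
o3: d²=530 > ρ²=26 → inactive
o4: d²=173 > ρ²=26 → inactive
F = F_att + ΣF_rep = (-30.0133,6.0666)
p' = p + 1/8·F = (7.2483,-6.2417)

Fx=-30.0133 Fy=6.0666 x'=7.2483 y'=-6.2417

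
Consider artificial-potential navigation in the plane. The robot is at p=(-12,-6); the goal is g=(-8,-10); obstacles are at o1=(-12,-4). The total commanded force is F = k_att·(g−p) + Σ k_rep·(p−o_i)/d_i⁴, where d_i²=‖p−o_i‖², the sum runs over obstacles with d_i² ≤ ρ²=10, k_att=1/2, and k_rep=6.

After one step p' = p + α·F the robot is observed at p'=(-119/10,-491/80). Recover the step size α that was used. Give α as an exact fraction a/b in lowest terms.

α = 1/20

F_att = 1/2·(g−p) = 1/2·(4,-4) = (2.0000,-2.0000)
o1: d²=4 ≤ ρ²=10; F_rep = 6·(0,-2)/4² = (0.0000,-0.7500)
F = F_att + ΣF_rep = (2.0000,-2.7500)
Δp = p'−p = (0.1000,-0.1375); α = Δx/Fx = (1/10) / (2) = 1/20
check: Δy/Fy = (-11/80) / (-11/4) = 1/20 ✓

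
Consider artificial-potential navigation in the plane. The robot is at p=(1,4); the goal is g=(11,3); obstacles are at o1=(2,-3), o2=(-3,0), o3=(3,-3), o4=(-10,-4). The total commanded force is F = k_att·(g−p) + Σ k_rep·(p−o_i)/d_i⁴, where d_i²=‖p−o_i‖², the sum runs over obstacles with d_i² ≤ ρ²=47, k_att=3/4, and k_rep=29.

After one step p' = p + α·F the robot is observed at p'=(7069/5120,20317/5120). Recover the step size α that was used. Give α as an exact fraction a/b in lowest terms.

α = 1/20

F_att = 3/4·(g−p) = 3/4·(10,-1) = (7.5000,-0.7500)
o1: d²=50 > ρ²=47 → inactive
o2: d²=32 ≤ ρ²=47; F_rep = 29·(4,4)/32² = (0.1133,0.1133)
o3: d²=53 > ρ²=47 → inactive
o4: d²=185 > ρ²=47 → inactive
F = F_att + ΣF_rep = (7.6133,-0.6367)
Δp = p'−p = (0.3807,-0.0318); α = Δx/Fx = (1949/5120) / (1949/256) = 1/20
check: Δy/Fy = (-163/5120) / (-163/256) = 1/20 ✓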